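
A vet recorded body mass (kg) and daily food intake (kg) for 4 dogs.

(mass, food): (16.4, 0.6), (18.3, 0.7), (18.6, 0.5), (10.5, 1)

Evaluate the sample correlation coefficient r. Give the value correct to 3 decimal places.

n = 4, Σx = 63.8, Σy = 2.8, Σx² = 1060.06, Σy² = 2.1, Σxy = 42.45
nΣxy − ΣxΣy = 169.8 − 178.64 = -8.84
nΣx² − (Σx)² = 4240.24 − 4070.44 = 169.8; nΣy² − (Σy)² = 8.4 − 7.84 = 0.56
r = -8.84 / √(169.8 × 0.56) = -8.84 / 9.7513 ≈ -0.907

-0.907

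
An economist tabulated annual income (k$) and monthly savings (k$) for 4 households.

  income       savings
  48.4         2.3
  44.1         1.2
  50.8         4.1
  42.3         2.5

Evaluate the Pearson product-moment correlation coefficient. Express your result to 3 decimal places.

0.690

n = 4, Σx = 185.6, Σy = 10.1, Σx² = 8657.3, Σy² = 29.79, Σxy = 478.27
nΣxy − ΣxΣy = 1913.08 − 1874.56 = 38.52
nΣx² − (Σx)² = 34629.2 − 34447.36 = 181.84; nΣy² − (Σy)² = 119.16 − 102.01 = 17.15
r = 38.52 / √(181.84 × 17.15) = 38.52 / 55.8440 ≈ 0.690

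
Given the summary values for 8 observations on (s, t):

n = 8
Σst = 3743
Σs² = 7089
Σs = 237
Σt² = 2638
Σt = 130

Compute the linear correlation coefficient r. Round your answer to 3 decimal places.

r = (nΣst − ΣsΣt) / √[(nΣs² − (Σs)²)(nΣt² − (Σt)²)]
Numerator: 8×3743 − 237×130 = -866
Denominator: √[(56712 − 56169)(21104 − 16900)] = √[543 × 4204] = 1510.8845
r = -866 / 1510.8845 ≈ -0.573

-0.573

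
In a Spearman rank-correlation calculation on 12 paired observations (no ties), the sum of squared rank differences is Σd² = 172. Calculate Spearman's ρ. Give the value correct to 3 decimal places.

0.399

ρ = 1 − 6Σd² / [n(n²−1)] = 1 − 6×172 / (12×143)
  = 1 − 1032/1716 = 1 − 0.6014 ≈ 0.399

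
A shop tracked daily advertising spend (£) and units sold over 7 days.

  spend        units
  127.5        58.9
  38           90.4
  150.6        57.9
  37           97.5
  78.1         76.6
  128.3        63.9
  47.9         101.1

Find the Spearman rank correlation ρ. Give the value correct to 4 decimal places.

-0.8571

Rank spend: 5, 2, 7, 1, 4, 6, 3
Rank units: 2, 5, 1, 6, 4, 3, 7
d = rank(spend) − rank(units): 3, -3, 6, -5, 0, 3, -4; Σd² = 104
ρ = 1 − 6Σd² / [n(n²−1)] = 1 − 6×104 / (7×48) = 1 − 624/336 ≈ -0.8571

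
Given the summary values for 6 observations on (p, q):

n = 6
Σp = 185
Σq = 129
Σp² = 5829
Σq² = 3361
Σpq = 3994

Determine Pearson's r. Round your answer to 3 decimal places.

0.061

r = (nΣpq − ΣpΣq) / √[(nΣp² − (Σp)²)(nΣq² − (Σq)²)]
Numerator: 6×3994 − 185×129 = 99
Denominator: √[(34974 − 34225)(20166 − 16641)] = √[749 × 3525] = 1624.8769
r = 99 / 1624.8769 ≈ 0.061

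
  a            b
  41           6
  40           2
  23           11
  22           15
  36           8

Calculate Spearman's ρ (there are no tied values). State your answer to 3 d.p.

Rank a: 5, 4, 2, 1, 3
Rank b: 2, 1, 4, 5, 3
d = rank(a) − rank(b): 3, 3, -2, -4, 0; Σd² = 38
ρ = 1 − 6Σd² / [n(n²−1)] = 1 − 6×38 / (5×24) = 1 − 228/120 ≈ -0.900

-0.900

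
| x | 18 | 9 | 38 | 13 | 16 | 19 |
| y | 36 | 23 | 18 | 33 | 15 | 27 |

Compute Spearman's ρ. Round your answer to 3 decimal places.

-0.086

Rank x: 4, 1, 6, 2, 3, 5
Rank y: 6, 3, 2, 5, 1, 4
d = rank(x) − rank(y): -2, -2, 4, -3, 2, 1; Σd² = 38
ρ = 1 − 6Σd² / [n(n²−1)] = 1 − 6×38 / (6×35) = 1 − 228/210 ≈ -0.086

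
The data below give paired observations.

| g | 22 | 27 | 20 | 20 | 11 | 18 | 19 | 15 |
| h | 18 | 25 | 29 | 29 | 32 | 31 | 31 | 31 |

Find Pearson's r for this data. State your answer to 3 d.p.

-0.640

n = 8, Σg = 152, Σh = 226, Σg² = 3044, Σh² = 6538, Σgh = 4195
nΣgh − ΣgΣh = 33560 − 34352 = -792
nΣg² − (Σg)² = 24352 − 23104 = 1248; nΣh² − (Σh)² = 52304 − 51076 = 1228
r = -792 / √(1248 × 1228) = -792 / 1237.9596 ≈ -0.640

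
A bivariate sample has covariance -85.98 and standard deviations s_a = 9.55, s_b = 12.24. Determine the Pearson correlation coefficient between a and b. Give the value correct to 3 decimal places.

-0.736

r = Cov(a,b) / (s_a · s_b) = -85.98 / (9.55 × 12.24)
  = -85.98 / 116.8920 ≈ -0.736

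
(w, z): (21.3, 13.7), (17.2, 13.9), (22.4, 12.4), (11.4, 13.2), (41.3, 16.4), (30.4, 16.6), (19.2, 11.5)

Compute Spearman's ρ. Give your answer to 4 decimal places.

0.5000

Rank w: 4, 2, 5, 1, 7, 6, 3
Rank z: 4, 5, 2, 3, 6, 7, 1
d = rank(w) − rank(z): 0, -3, 3, -2, 1, -1, 2; Σd² = 28
ρ = 1 − 6Σd² / [n(n²−1)] = 1 − 6×28 / (7×48) = 1 − 168/336 ≈ 0.5000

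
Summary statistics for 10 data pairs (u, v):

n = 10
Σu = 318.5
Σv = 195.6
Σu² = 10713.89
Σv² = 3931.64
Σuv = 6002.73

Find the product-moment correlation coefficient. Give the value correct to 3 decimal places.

r = (nΣuv − ΣuΣv) / √[(nΣu² − (Σu)²)(nΣv² − (Σv)²)]
Numerator: 10×6002.73 − 318.5×195.6 = -2271.3
Denominator: √[(107138.9 − 101442.25)(39316.4 − 38259.36)] = √[5696.65 × 1057.04] = 2453.8922
r = -2271.3 / 2453.8922 ≈ -0.926

-0.926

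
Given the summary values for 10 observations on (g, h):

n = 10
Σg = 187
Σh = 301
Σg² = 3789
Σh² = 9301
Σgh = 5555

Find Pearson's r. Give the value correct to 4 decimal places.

-0.2778

r = (nΣgh − ΣgΣh) / √[(nΣg² − (Σg)²)(nΣh² − (Σh)²)]
Numerator: 10×5555 − 187×301 = -737
Denominator: √[(37890 − 34969)(93010 − 90601)] = √[2921 × 2409] = 2652.6758
r = -737 / 2652.6758 ≈ -0.2778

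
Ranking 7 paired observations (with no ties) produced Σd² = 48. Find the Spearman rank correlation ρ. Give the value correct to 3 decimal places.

0.143

ρ = 1 − 6Σd² / [n(n²−1)] = 1 − 6×48 / (7×48)
  = 1 − 288/336 = 1 − 0.8571 ≈ 0.143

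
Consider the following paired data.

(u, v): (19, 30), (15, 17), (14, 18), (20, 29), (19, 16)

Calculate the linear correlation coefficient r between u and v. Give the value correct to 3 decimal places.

n = 5, Σu = 87, Σv = 110, Σu² = 1543, Σv² = 2610, Σuv = 1961
nΣuv − ΣuΣv = 9805 − 9570 = 235
nΣu² − (Σu)² = 7715 − 7569 = 146; nΣv² − (Σv)² = 13050 − 12100 = 950
r = 235 / √(146 × 950) = 235 / 372.4245 ≈ 0.631

0.631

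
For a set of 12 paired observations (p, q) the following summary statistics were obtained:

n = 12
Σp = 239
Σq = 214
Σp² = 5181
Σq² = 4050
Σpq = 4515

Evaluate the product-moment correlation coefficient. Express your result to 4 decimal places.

r = (nΣpq − ΣpΣq) / √[(nΣp² − (Σp)²)(nΣq² − (Σq)²)]
Numerator: 12×4515 − 239×214 = 3034
Denominator: √[(62172 − 57121)(48600 − 45796)] = √[5051 × 2804] = 3763.3767
r = 3034 / 3763.3767 ≈ 0.8062

0.8062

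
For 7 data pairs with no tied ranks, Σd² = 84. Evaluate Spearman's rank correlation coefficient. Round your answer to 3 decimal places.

-0.500

ρ = 1 − 6Σd² / [n(n²−1)] = 1 − 6×84 / (7×48)
  = 1 − 504/336 = 1 − 1.5000 ≈ -0.500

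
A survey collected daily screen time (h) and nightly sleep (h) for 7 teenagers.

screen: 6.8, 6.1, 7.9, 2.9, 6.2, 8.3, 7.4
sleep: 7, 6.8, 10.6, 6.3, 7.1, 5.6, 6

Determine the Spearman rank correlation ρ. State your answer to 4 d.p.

Rank screen: 4, 2, 6, 1, 3, 7, 5
Rank sleep: 5, 4, 7, 3, 6, 1, 2
d = rank(screen) − rank(sleep): -1, -2, -1, -2, -3, 6, 3; Σd² = 64
ρ = 1 − 6Σd² / [n(n²−1)] = 1 − 6×64 / (7×48) = 1 − 384/336 ≈ -0.1429

-0.1429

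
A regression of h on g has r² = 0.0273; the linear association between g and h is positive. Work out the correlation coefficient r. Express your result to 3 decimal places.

|r| = √0.0273 = 0.165
The association is positive, so r = 0.165.

0.165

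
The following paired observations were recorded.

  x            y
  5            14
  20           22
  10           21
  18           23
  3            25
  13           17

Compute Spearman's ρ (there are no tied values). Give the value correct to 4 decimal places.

0.0286

Rank x: 2, 6, 3, 5, 1, 4
Rank y: 1, 4, 3, 5, 6, 2
d = rank(x) − rank(y): 1, 2, 0, 0, -5, 2; Σd² = 34
ρ = 1 − 6Σd² / [n(n²−1)] = 1 − 6×34 / (6×35) = 1 − 204/210 ≈ 0.0286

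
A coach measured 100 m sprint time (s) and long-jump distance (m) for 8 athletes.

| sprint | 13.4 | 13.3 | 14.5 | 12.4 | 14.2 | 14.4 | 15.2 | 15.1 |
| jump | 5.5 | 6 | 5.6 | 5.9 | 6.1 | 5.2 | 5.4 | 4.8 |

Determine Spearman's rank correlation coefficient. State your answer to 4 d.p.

Rank sprint: 3, 2, 6, 1, 4, 5, 8, 7
Rank jump: 4, 7, 5, 6, 8, 2, 3, 1
d = rank(sprint) − rank(jump): -1, -5, 1, -5, -4, 3, 5, 6; Σd² = 138
ρ = 1 − 6Σd² / [n(n²−1)] = 1 − 6×138 / (8×63) = 1 − 828/504 ≈ -0.6429

-0.6429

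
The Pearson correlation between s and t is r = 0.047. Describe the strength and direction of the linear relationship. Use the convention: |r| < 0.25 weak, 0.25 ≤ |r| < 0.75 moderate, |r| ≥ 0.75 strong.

weak positive

r = 0.047 > 0 so the relationship is positive.
|r| = 0.047, which falls in the weak range.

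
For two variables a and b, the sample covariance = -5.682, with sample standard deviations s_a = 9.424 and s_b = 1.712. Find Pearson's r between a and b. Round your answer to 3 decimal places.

r = Cov(a,b) / (s_a · s_b) = -5.682 / (9.424 × 1.712)
  = -5.682 / 16.1339 ≈ -0.352

-0.352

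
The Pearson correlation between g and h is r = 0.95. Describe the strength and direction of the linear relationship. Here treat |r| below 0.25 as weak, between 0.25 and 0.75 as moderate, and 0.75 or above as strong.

r = 0.95 > 0 so the relationship is positive.
|r| = 0.95, which falls in the strong range.

strong positive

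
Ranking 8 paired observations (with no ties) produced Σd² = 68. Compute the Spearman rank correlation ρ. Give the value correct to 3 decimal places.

ρ = 1 − 6Σd² / [n(n²−1)] = 1 − 6×68 / (8×63)
  = 1 − 408/504 = 1 − 0.8095 ≈ 0.190

0.190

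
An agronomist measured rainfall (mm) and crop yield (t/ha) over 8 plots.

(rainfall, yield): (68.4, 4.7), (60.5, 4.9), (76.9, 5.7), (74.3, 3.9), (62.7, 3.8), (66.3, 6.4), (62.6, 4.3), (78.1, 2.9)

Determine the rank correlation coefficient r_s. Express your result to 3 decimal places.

-0.238

Rank rainfall: 5, 1, 7, 6, 3, 4, 2, 8
Rank yield: 5, 6, 7, 3, 2, 8, 4, 1
d = rank(rainfall) − rank(yield): 0, -5, 0, 3, 1, -4, -2, 7; Σd² = 104
ρ = 1 − 6Σd² / [n(n²−1)] = 1 − 6×104 / (8×63) = 1 − 624/504 ≈ -0.238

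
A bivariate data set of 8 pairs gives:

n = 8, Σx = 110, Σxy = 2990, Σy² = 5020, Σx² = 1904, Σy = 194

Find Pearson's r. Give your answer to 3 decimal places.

r = (nΣxy − ΣxΣy) / √[(nΣx² − (Σx)²)(nΣy² − (Σy)²)]
Numerator: 8×2990 − 110×194 = 2580
Denominator: √[(15232 − 12100)(40160 − 37636)] = √[3132 × 2524] = 2811.6131
r = 2580 / 2811.6131 ≈ 0.918

0.918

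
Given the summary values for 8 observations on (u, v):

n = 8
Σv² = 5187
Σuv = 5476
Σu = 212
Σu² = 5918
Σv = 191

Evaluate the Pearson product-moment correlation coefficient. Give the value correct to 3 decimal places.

0.956

r = (nΣuv − ΣuΣv) / √[(nΣu² − (Σu)²)(nΣv² − (Σv)²)]
Numerator: 8×5476 − 212×191 = 3316
Denominator: √[(47344 − 44944)(41496 − 36481)] = √[2400 × 5015] = 3469.2939
r = 3316 / 3469.2939 ≈ 0.956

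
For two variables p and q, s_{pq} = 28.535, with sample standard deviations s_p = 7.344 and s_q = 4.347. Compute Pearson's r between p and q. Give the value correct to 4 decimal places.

r = Cov(p,q) / (s_p · s_q) = 28.535 / (7.344 × 4.347)
  = 28.535 / 31.9244 ≈ 0.8938

0.8938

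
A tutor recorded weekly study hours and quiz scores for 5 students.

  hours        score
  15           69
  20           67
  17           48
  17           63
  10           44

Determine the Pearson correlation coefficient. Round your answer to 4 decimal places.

n = 5, Σx = 79, Σy = 291, Σx² = 1303, Σy² = 17459, Σxy = 4702
nΣxy − ΣxΣy = 23510 − 22989 = 521
nΣx² − (Σx)² = 6515 − 6241 = 274; nΣy² − (Σy)² = 87295 − 84681 = 2614
r = 521 / √(274 × 2614) = 521 / 846.3073 ≈ 0.6156

0.6156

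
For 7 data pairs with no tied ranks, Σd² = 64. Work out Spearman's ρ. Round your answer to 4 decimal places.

ρ = 1 − 6Σd² / [n(n²−1)] = 1 − 6×64 / (7×48)
  = 1 − 384/336 = 1 − 1.14286 ≈ -0.1429

-0.1429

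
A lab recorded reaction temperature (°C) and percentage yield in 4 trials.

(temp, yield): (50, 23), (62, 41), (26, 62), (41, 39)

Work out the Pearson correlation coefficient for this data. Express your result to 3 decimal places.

n = 4, Σx = 179, Σy = 165, Σx² = 8701, Σy² = 7575, Σxy = 6903
nΣxy − ΣxΣy = 27612 − 29535 = -1923
nΣx² − (Σx)² = 34804 − 32041 = 2763; nΣy² − (Σy)² = 30300 − 27225 = 3075
r = -1923 / √(2763 × 3075) = -1923 / 2914.8285 ≈ -0.660

-0.660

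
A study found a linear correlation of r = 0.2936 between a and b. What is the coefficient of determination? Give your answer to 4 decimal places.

r² = (0.2936)² = 0.0862

0.0862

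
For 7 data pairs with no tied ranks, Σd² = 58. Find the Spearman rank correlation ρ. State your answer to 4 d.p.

-0.0357

ρ = 1 − 6Σd² / [n(n²−1)] = 1 − 6×58 / (7×48)
  = 1 − 348/336 = 1 − 1.03571 ≈ -0.0357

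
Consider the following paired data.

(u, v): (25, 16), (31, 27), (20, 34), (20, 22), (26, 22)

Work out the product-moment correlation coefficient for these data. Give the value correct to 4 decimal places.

-0.1885

n = 5, Σu = 122, Σv = 121, Σu² = 3062, Σv² = 3109, Σuv = 2929
nΣuv − ΣuΣv = 14645 − 14762 = -117
nΣu² − (Σu)² = 15310 − 14884 = 426; nΣv² − (Σv)² = 15545 − 14641 = 904
r = -117 / √(426 × 904) = -117 / 620.5675 ≈ -0.1885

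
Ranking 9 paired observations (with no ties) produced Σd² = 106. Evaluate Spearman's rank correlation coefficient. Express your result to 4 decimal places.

ρ = 1 − 6Σd² / [n(n²−1)] = 1 − 6×106 / (9×80)
  = 1 − 636/720 = 1 − 0.88333 ≈ 0.1167

0.1167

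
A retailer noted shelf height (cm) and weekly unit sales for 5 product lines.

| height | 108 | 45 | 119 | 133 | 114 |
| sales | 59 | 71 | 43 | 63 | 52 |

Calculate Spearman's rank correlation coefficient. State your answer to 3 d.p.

Rank height: 2, 1, 4, 5, 3
Rank sales: 3, 5, 1, 4, 2
d = rank(height) − rank(sales): -1, -4, 3, 1, 1; Σd² = 28
ρ = 1 − 6Σd² / [n(n²−1)] = 1 − 6×28 / (5×24) = 1 − 168/120 ≈ -0.400

-0.400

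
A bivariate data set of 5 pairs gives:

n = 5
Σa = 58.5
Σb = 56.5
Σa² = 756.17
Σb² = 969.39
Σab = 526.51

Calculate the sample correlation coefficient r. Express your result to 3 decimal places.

r = (nΣab − ΣaΣb) / √[(nΣa² − (Σa)²)(nΣb² − (Σb)²)]
Numerator: 5×526.51 − 58.5×56.5 = -672.7
Denominator: √[(3780.85 − 3422.25)(4846.95 − 3192.25)] = √[358.6 × 1654.7] = 770.3087
r = -672.7 / 770.3087 ≈ -0.873

-0.873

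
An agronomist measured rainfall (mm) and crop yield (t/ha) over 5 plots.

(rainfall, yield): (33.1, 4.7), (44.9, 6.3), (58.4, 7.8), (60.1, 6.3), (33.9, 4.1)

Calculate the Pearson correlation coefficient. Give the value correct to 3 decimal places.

0.873

n = 5, Σx = 230.4, Σy = 29.2, Σx² = 11283.4, Σy² = 179.12, Σxy = 1411.58
nΣxy − ΣxΣy = 7057.9 − 6727.68 = 330.22
nΣx² − (Σx)² = 56417 − 53084.16 = 3332.84; nΣy² − (Σy)² = 895.6 − 852.64 = 42.96
r = 330.22 / √(3332.84 × 42.96) = 330.22 / 378.3898 ≈ 0.873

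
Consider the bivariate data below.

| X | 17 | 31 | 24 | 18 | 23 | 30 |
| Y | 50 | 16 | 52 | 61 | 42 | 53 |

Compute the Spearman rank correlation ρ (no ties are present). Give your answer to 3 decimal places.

-0.314

Rank X: 1, 6, 4, 2, 3, 5
Rank Y: 3, 1, 4, 6, 2, 5
d = rank(X) − rank(Y): -2, 5, 0, -4, 1, 0; Σd² = 46
ρ = 1 − 6Σd² / [n(n²−1)] = 1 − 6×46 / (6×35) = 1 − 276/210 ≈ -0.314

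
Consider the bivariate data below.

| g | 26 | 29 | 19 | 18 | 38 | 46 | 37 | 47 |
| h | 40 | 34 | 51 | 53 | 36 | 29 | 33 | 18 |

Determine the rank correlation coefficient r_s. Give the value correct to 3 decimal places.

-0.929

Rank g: 3, 4, 2, 1, 6, 7, 5, 8
Rank h: 6, 4, 7, 8, 5, 2, 3, 1
d = rank(g) − rank(h): -3, 0, -5, -7, 1, 5, 2, 7; Σd² = 162
ρ = 1 − 6Σd² / [n(n²−1)] = 1 − 6×162 / (8×63) = 1 − 972/504 ≈ -0.929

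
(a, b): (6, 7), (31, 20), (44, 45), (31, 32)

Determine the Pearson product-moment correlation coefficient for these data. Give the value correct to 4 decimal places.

n = 4, Σa = 112, Σb = 104, Σa² = 3894, Σb² = 3498, Σab = 3634
nΣab − ΣaΣb = 14536 − 11648 = 2888
nΣa² − (Σa)² = 15576 − 12544 = 3032; nΣb² − (Σb)² = 13992 − 10816 = 3176
r = 2888 / √(3032 × 3176) = 2888 / 3103.1648 ≈ 0.9307

0.9307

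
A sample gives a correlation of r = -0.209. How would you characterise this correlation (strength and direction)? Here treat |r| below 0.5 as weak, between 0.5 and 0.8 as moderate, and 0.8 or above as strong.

weak negative

r = -0.209 < 0 so the relationship is negative.
|r| = 0.209, which falls in the weak range.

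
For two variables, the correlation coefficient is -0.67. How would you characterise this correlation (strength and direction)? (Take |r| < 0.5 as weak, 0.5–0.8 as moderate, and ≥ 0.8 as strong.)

r = -0.67 < 0 so the relationship is negative.
|r| = 0.67, which falls in the moderate range.

moderate negative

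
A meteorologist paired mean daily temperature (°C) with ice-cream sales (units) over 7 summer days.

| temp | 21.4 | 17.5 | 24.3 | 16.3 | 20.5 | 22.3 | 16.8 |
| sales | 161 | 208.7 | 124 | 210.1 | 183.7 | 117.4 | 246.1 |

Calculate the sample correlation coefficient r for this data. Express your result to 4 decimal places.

-0.9252

n = 7, Σx = 139.1, Σy = 1251, Σx² = 2820.17, Σy² = 237088.36, Σxy = 24053.83
nΣxy − ΣxΣy = 168376.81 − 174014.1 = -5637.29
nΣx² − (Σx)² = 19741.19 − 19348.81 = 392.38; nΣy² − (Σy)² = 1659618.52 − 1565001 = 94617.52
r = -5637.29 / √(392.38 × 94617.52) = -5637.29 / 6093.1127 ≈ -0.9252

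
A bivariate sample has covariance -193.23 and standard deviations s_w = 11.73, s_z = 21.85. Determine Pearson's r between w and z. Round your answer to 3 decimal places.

-0.754

r = Cov(w,z) / (s_w · s_z) = -193.23 / (11.73 × 21.85)
  = -193.23 / 256.3005 ≈ -0.754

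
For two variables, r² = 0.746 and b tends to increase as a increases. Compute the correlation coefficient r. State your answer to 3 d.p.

|r| = √0.746 = 0.864
The association is positive, so r = 0.864.

0.864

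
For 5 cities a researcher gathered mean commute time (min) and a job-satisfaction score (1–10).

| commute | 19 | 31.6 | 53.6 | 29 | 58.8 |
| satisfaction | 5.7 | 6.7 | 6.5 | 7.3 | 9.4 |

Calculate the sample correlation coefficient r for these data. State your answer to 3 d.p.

n = 5, Σx = 192, Σy = 35.6, Σx² = 8530.96, Σy² = 261.28, Σxy = 1432.84
nΣxy − ΣxΣy = 7164.2 − 6835.2 = 329
nΣx² − (Σx)² = 42654.8 − 36864 = 5790.8; nΣy² − (Σy)² = 1306.4 − 1267.36 = 39.04
r = 329 / √(5790.8 × 39.04) = 329 / 475.4712 ≈ 0.692

0.692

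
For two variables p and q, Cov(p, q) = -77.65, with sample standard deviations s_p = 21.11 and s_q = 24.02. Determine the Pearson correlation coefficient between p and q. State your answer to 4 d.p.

-0.1531

r = Cov(p,q) / (s_p · s_q) = -77.65 / (21.11 × 24.02)
  = -77.65 / 507.0622 ≈ -0.1531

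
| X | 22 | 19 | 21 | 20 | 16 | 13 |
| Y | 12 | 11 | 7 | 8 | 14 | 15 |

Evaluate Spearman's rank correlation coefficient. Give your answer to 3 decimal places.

-0.657

Rank X: 6, 3, 5, 4, 2, 1
Rank Y: 4, 3, 1, 2, 5, 6
d = rank(X) − rank(Y): 2, 0, 4, 2, -3, -5; Σd² = 58
ρ = 1 − 6Σd² / [n(n²−1)] = 1 − 6×58 / (6×35) = 1 − 348/210 ≈ -0.657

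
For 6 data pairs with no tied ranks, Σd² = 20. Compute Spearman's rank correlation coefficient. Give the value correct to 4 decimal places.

ρ = 1 − 6Σd² / [n(n²−1)] = 1 − 6×20 / (6×35)
  = 1 − 120/210 = 1 − 0.57143 ≈ 0.4286

0.4286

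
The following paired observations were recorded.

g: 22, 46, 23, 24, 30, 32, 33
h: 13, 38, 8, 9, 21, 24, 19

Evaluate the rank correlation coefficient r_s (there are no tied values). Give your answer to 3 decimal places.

Rank g: 1, 7, 2, 3, 4, 5, 6
Rank h: 3, 7, 1, 2, 5, 6, 4
d = rank(g) − rank(h): -2, 0, 1, 1, -1, -1, 2; Σd² = 12
ρ = 1 − 6Σd² / [n(n²−1)] = 1 − 6×12 / (7×48) = 1 − 72/336 ≈ 0.786

0.786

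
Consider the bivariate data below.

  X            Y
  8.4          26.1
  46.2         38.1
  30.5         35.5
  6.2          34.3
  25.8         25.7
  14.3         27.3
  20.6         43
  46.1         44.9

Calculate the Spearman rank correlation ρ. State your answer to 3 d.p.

0.524

Rank X: 2, 8, 6, 1, 5, 3, 4, 7
Rank Y: 2, 6, 5, 4, 1, 3, 7, 8
d = rank(X) − rank(Y): 0, 2, 1, -3, 4, 0, -3, -1; Σd² = 40
ρ = 1 − 6Σd² / [n(n²−1)] = 1 − 6×40 / (8×63) = 1 − 240/504 ≈ 0.524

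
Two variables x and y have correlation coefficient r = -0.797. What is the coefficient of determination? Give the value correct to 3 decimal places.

0.635

r² = (-0.797)² = 0.635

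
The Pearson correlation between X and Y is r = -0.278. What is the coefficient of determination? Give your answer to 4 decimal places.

0.0773

r² = (-0.278)² = 0.0773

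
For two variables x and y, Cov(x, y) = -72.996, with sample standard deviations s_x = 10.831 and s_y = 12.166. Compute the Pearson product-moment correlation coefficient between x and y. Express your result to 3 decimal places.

r = Cov(x,y) / (s_x · s_y) = -72.996 / (10.831 × 12.166)
  = -72.996 / 131.7699 ≈ -0.554

-0.554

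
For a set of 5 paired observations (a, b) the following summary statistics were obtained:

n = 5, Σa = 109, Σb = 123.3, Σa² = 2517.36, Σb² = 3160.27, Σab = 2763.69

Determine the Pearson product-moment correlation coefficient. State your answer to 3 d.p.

0.583

r = (nΣab − ΣaΣb) / √[(nΣa² − (Σa)²)(nΣb² − (Σb)²)]
Numerator: 5×2763.69 − 109×123.3 = 378.75
Denominator: √[(12586.8 − 11881)(15801.35 − 15202.89)] = √[705.8 × 598.46] = 649.9177
r = 378.75 / 649.9177 ≈ 0.583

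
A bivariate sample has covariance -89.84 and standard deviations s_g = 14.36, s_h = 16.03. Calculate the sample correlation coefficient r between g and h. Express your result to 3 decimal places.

r = Cov(g,h) / (s_g · s_h) = -89.84 / (14.36 × 16.03)
  = -89.84 / 230.1908 ≈ -0.390

-0.390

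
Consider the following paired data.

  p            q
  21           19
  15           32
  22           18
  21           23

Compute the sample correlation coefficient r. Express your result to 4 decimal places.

-0.9633

n = 4, Σp = 79, Σq = 92, Σp² = 1591, Σq² = 2238, Σpq = 1758
nΣpq − ΣpΣq = 7032 − 7268 = -236
nΣp² − (Σp)² = 6364 − 6241 = 123; nΣq² − (Σq)² = 8952 − 8464 = 488
r = -236 / √(123 × 488) = -236 / 244.9980 ≈ -0.9633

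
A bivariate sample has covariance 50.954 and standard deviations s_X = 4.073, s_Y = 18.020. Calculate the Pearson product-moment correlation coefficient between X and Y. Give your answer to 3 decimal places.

0.694

r = Cov(X,Y) / (s_X · s_Y) = 50.954 / (4.073 × 18.020)
  = 50.954 / 73.3955 ≈ 0.694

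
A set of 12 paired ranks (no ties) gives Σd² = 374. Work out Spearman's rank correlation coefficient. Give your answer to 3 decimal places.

-0.308

ρ = 1 − 6Σd² / [n(n²−1)] = 1 − 6×374 / (12×143)
  = 1 − 2244/1716 = 1 − 1.3077 ≈ -0.308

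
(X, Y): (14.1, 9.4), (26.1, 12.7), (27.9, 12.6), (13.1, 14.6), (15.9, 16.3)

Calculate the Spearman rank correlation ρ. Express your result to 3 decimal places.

-0.200

Rank X: 2, 4, 5, 1, 3
Rank Y: 1, 3, 2, 4, 5
d = rank(X) − rank(Y): 1, 1, 3, -3, -2; Σd² = 24
ρ = 1 − 6Σd² / [n(n²−1)] = 1 − 6×24 / (5×24) = 1 − 144/120 ≈ -0.200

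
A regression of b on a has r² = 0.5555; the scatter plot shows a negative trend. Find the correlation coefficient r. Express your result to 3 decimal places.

-0.745

|r| = √0.5555 = 0.745
The association is negative, so r = −0.745.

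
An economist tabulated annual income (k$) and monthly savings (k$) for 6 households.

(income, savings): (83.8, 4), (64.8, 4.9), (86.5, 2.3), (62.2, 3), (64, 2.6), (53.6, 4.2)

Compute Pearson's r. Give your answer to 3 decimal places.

-0.336

n = 6, Σx = 414.9, Σy = 21, Σx² = 29541.53, Σy² = 78.7, Σxy = 1429.79
nΣxy − ΣxΣy = 8578.74 − 8712.9 = -134.16
nΣx² − (Σx)² = 177249.18 − 172142.01 = 5107.17; nΣy² − (Σy)² = 472.2 − 441 = 31.2
r = -134.16 / √(5107.17 × 31.2) = -134.16 / 399.1788 ≈ -0.336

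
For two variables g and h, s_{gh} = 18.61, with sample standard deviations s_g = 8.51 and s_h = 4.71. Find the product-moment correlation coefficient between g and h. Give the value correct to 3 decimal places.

r = Cov(g,h) / (s_g · s_h) = 18.61 / (8.51 × 4.71)
  = 18.61 / 40.0821 ≈ 0.464

0.464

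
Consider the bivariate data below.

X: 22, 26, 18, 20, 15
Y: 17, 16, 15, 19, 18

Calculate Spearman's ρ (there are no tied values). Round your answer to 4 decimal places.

Rank X: 4, 5, 2, 3, 1
Rank Y: 3, 2, 1, 5, 4
d = rank(X) − rank(Y): 1, 3, 1, -2, -3; Σd² = 24
ρ = 1 − 6Σd² / [n(n²−1)] = 1 − 6×24 / (5×24) = 1 − 144/120 ≈ -0.2000

-0.2000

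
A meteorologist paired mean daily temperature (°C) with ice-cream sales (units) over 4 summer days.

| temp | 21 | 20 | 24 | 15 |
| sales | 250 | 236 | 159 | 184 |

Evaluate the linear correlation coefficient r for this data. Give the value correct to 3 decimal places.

-0.071

n = 4, Σx = 80, Σy = 829, Σx² = 1642, Σy² = 177333, Σxy = 16546
nΣxy − ΣxΣy = 66184 − 66320 = -136
nΣx² − (Σx)² = 6568 − 6400 = 168; nΣy² − (Σy)² = 709332 − 687241 = 22091
r = -136 / √(168 × 22091) = -136 / 1926.4703 ≈ -0.071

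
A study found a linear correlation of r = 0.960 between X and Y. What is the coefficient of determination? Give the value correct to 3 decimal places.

0.922

r² = (0.960)² = 0.922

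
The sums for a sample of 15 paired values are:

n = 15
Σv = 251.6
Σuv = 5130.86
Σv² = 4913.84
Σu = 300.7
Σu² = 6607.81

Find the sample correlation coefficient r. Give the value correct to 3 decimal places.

r = (nΣuv − ΣuΣv) / √[(nΣu² − (Σu)²)(nΣv² − (Σv)²)]
Numerator: 15×5130.86 − 300.7×251.6 = 1306.78
Denominator: √[(99117.15 − 90420.49)(73707.6 − 63302.56)] = √[8696.66 × 10405.04] = 9512.5756
r = 1306.78 / 9512.5756 ≈ 0.137

0.137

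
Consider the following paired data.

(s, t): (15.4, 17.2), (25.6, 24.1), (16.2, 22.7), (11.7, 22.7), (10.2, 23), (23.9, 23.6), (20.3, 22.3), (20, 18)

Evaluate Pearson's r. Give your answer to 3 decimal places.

0.168

n = 8, Σs = 143.3, Σt = 173.6, Σs² = 2779.19, Σt² = 3814.48, Σst = 3126.5
nΣst − ΣsΣt = 25012 − 24876.88 = 135.12
nΣs² − (Σs)² = 22233.52 − 20534.89 = 1698.63; nΣt² − (Σt)² = 30515.84 − 30136.96 = 378.88
r = 135.12 / √(1698.63 × 378.88) = 135.12 / 802.2325 ≈ 0.168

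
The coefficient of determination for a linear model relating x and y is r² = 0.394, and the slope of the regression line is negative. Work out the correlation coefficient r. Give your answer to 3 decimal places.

|r| = √0.394 = 0.628
The association is negative, so r = −0.628.

-0.628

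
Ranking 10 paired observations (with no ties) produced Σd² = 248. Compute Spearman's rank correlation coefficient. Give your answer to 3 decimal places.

ρ = 1 − 6Σd² / [n(n²−1)] = 1 − 6×248 / (10×99)
  = 1 − 1488/990 = 1 − 1.5030 ≈ -0.503

-0.503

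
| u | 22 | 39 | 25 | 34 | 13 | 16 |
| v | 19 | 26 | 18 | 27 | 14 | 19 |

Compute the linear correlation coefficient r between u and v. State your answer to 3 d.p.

n = 6, Σu = 149, Σv = 123, Σu² = 4211, Σv² = 2647, Σuv = 3286
nΣuv − ΣuΣv = 19716 − 18327 = 1389
nΣu² − (Σu)² = 25266 − 22201 = 3065; nΣv² − (Σv)² = 15882 − 15129 = 753
r = 1389 / √(3065 × 753) = 1389 / 1519.1922 ≈ 0.914

0.914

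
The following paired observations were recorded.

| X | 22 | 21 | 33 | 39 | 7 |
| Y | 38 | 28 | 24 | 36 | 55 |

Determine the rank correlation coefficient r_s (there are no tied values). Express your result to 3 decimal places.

-0.500

Rank X: 3, 2, 4, 5, 1
Rank Y: 4, 2, 1, 3, 5
d = rank(X) − rank(Y): -1, 0, 3, 2, -4; Σd² = 30
ρ = 1 − 6Σd² / [n(n²−1)] = 1 − 6×30 / (5×24) = 1 − 180/120 ≈ -0.500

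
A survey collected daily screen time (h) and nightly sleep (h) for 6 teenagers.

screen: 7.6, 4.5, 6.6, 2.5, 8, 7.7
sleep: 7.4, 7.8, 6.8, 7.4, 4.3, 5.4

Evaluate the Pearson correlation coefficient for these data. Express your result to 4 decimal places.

-0.6461

n = 6, Σx = 36.9, Σy = 39.1, Σx² = 251.11, Σy² = 264.25, Σxy = 230.7
nΣxy − ΣxΣy = 1384.2 − 1442.79 = -58.59
nΣx² − (Σx)² = 1506.66 − 1361.61 = 145.05; nΣy² − (Σy)² = 1585.5 − 1528.81 = 56.69
r = -58.59 / √(145.05 × 56.69) = -58.59 / 90.6801 ≈ -0.6461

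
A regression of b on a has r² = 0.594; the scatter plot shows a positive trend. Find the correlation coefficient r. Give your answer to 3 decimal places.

|r| = √0.594 = 0.771
The association is positive, so r = 0.771.

0.771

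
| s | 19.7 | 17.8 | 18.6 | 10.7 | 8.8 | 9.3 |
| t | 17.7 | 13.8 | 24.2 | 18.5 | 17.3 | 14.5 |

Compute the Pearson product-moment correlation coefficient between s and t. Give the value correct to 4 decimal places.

n = 6, Σs = 84.9, Σt = 106, Σs² = 1329.31, Σt² = 1941.16, Σst = 1529.49
nΣst − ΣsΣt = 9176.94 − 8999.4 = 177.54
nΣs² − (Σs)² = 7975.86 − 7208.01 = 767.85; nΣt² − (Σt)² = 11646.96 − 11236 = 410.96
r = 177.54 / √(767.85 × 410.96) = 177.54 / 561.7434 ≈ 0.3161

0.3161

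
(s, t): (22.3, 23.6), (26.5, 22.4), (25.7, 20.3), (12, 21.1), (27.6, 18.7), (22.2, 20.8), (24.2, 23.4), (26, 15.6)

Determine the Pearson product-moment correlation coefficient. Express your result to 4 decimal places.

n = 8, Σs = 186.5, Σt = 165.9, Σs² = 4520.27, Σt² = 3489.27, Σst = 3844.55
nΣst − ΣsΣt = 30756.4 − 30940.35 = -183.95
nΣs² − (Σs)² = 36162.16 − 34782.25 = 1379.91; nΣt² − (Σt)² = 27914.16 − 27522.81 = 391.35
r = -183.95 / √(1379.91 × 391.35) = -183.95 / 734.8658 ≈ -0.2503

-0.2503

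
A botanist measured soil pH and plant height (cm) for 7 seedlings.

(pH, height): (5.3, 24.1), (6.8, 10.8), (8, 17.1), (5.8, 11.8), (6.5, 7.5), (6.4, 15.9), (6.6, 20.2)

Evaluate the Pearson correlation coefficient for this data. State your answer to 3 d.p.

-0.217

n = 7, Σx = 45.4, Σy = 107.4, Σx² = 298.74, Σy² = 1846.2, Σxy = 690.24
nΣxy − ΣxΣy = 4831.68 − 4875.96 = -44.28
nΣx² − (Σx)² = 2091.18 − 2061.16 = 30.02; nΣy² − (Σy)² = 12923.4 − 11534.76 = 1388.64
r = -44.28 / √(30.02 × 1388.64) = -44.28 / 204.1739 ≈ -0.217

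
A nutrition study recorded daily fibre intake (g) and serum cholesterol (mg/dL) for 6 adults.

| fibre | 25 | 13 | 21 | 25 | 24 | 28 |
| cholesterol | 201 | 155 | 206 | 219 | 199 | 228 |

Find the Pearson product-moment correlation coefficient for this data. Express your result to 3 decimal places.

n = 6, Σx = 136, Σy = 1208, Σx² = 3220, Σy² = 246408, Σxy = 28001
nΣxy − ΣxΣy = 168006 − 164288 = 3718
nΣx² − (Σx)² = 19320 − 18496 = 824; nΣy² − (Σy)² = 1478448 − 1459264 = 19184
r = 3718 / √(824 × 19184) = 3718 / 3975.8793 ≈ 0.935

0.935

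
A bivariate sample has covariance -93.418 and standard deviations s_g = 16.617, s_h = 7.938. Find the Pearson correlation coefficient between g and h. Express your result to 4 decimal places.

r = Cov(g,h) / (s_g · s_h) = -93.418 / (16.617 × 7.938)
  = -93.418 / 131.9057 ≈ -0.7082

-0.7082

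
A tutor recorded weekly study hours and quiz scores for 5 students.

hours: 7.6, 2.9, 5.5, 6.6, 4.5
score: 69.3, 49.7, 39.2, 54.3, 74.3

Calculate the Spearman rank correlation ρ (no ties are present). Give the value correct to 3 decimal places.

Rank hours: 5, 1, 3, 4, 2
Rank score: 4, 2, 1, 3, 5
d = rank(hours) − rank(score): 1, -1, 2, 1, -3; Σd² = 16
ρ = 1 − 6Σd² / [n(n²−1)] = 1 − 6×16 / (5×24) = 1 − 96/120 ≈ 0.200

0.200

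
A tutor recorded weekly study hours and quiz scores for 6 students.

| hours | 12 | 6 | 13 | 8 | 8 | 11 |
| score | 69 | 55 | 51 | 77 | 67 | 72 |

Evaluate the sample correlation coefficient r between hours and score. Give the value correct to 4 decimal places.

-0.1064

n = 6, Σx = 58, Σy = 391, Σx² = 598, Σy² = 25989, Σxy = 3765
nΣxy − ΣxΣy = 22590 − 22678 = -88
nΣx² − (Σx)² = 3588 − 3364 = 224; nΣy² − (Σy)² = 155934 − 152881 = 3053
r = -88 / √(224 × 3053) = -88 / 826.9655 ≈ -0.1064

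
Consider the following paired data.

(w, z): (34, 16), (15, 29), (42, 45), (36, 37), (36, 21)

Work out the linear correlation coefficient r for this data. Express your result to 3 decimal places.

0.274

n = 5, Σw = 163, Σz = 148, Σw² = 5737, Σz² = 4932, Σwz = 4957
nΣwz − ΣwΣz = 24785 − 24124 = 661
nΣw² − (Σw)² = 28685 − 26569 = 2116; nΣz² − (Σz)² = 24660 − 21904 = 2756
r = 661 / √(2116 × 2756) = 661 / 2414.8905 ≈ 0.274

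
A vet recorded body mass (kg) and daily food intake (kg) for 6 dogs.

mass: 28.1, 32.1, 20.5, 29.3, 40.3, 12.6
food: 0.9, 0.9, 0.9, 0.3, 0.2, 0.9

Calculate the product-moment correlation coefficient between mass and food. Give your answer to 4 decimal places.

n = 6, Σx = 162.9, Σy = 4.1, Σx² = 4881.61, Σy² = 3.37, Σxy = 100.82
nΣxy − ΣxΣy = 604.92 − 667.89 = -62.97
nΣx² − (Σx)² = 29289.66 − 26536.41 = 2753.25; nΣy² − (Σy)² = 20.22 − 16.81 = 3.41
r = -62.97 / √(2753.25 × 3.41) = -62.97 / 96.8947 ≈ -0.6499

-0.6499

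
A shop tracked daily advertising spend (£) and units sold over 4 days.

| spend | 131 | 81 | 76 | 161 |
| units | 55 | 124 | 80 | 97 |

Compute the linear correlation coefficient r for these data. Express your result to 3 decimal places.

n = 4, Σx = 449, Σy = 356, Σx² = 55419, Σy² = 34210, Σxy = 38946
nΣxy − ΣxΣy = 155784 − 159844 = -4060
nΣx² − (Σx)² = 221676 − 201601 = 20075; nΣy² − (Σy)² = 136840 − 126736 = 10104
r = -4060 / √(20075 × 10104) = -4060 / 14242.1136 ≈ -0.285

-0.285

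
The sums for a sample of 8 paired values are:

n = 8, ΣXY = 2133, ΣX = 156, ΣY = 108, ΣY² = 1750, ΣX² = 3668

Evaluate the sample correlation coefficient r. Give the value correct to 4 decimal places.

0.0632

r = (nΣXY − ΣXΣY) / √[(nΣX² − (ΣX)²)(nΣY² − (ΣY)²)]
Numerator: 8×2133 − 156×108 = 216
Denominator: √[(29344 − 24336)(14000 − 11664)] = √[5008 × 2336] = 3420.3345
r = 216 / 3420.3345 ≈ 0.0632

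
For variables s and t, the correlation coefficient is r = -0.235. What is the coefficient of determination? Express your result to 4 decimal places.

0.0552

r² = (-0.235)² = 0.0552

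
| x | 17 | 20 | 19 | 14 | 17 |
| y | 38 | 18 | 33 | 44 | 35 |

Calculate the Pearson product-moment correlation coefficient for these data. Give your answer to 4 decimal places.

n = 5, Σx = 87, Σy = 168, Σx² = 1535, Σy² = 6018, Σxy = 2844
nΣxy − ΣxΣy = 14220 − 14616 = -396
nΣx² − (Σx)² = 7675 − 7569 = 106; nΣy² − (Σy)² = 30090 − 28224 = 1866
r = -396 / √(106 × 1866) = -396 / 444.7426 ≈ -0.8904

-0.8904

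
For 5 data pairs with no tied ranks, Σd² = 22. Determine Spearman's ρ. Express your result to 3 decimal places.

ρ = 1 − 6Σd² / [n(n²−1)] = 1 − 6×22 / (5×24)
  = 1 − 132/120 = 1 − 1.1000 ≈ -0.100

-0.100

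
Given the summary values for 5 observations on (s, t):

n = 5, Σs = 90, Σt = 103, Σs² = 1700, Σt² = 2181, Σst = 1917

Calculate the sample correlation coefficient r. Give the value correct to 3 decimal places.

0.915

r = (nΣst − ΣsΣt) / √[(nΣs² − (Σs)²)(nΣt² − (Σt)²)]
Numerator: 5×1917 − 90×103 = 315
Denominator: √[(8500 − 8100)(10905 − 10609)] = √[400 × 296] = 344.0930
r = 315 / 344.0930 ≈ 0.915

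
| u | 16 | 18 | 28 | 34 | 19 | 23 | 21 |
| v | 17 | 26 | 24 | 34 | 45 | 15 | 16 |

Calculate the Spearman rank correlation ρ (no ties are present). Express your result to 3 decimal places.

Rank u: 1, 2, 6, 7, 3, 5, 4
Rank v: 3, 5, 4, 6, 7, 1, 2
d = rank(u) − rank(v): -2, -3, 2, 1, -4, 4, 2; Σd² = 54
ρ = 1 − 6Σd² / [n(n²−1)] = 1 − 6×54 / (7×48) = 1 − 324/336 ≈ 0.036

0.036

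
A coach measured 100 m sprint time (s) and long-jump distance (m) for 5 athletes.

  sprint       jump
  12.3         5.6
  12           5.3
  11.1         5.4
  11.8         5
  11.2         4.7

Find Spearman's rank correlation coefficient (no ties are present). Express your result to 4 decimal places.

0.4000

Rank sprint: 5, 4, 1, 3, 2
Rank jump: 5, 3, 4, 2, 1
d = rank(sprint) − rank(jump): 0, 1, -3, 1, 1; Σd² = 12
ρ = 1 − 6Σd² / [n(n²−1)] = 1 − 6×12 / (5×24) = 1 − 72/120 ≈ 0.4000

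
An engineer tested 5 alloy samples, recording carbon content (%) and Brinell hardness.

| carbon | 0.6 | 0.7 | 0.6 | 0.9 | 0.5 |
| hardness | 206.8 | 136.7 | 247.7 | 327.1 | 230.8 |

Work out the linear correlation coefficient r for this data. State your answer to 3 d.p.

n = 5, Σx = 3.3, Σy = 1149.1, Σx² = 2.27, Σy² = 283071.47, Σxy = 778.18
nΣxy − ΣxΣy = 3890.9 − 3792.03 = 98.87
nΣx² − (Σx)² = 11.35 − 10.89 = 0.46; nΣy² − (Σy)² = 1415357.35 − 1320430.81 = 94926.54
r = 98.87 / √(0.46 × 94926.54) = 98.87 / 208.9646 ≈ 0.473

0.473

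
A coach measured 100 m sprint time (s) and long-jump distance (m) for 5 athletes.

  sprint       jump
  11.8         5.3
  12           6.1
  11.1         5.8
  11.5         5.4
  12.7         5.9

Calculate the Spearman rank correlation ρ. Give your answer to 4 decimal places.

0.5000

Rank sprint: 3, 4, 1, 2, 5
Rank jump: 1, 5, 3, 2, 4
d = rank(sprint) − rank(jump): 2, -1, -2, 0, 1; Σd² = 10
ρ = 1 − 6Σd² / [n(n²−1)] = 1 − 6×10 / (5×24) = 1 − 60/120 ≈ 0.5000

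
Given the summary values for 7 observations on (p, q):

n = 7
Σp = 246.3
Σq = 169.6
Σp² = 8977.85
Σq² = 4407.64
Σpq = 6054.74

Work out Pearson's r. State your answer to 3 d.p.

r = (nΣpq − ΣpΣq) / √[(nΣp² − (Σp)²)(nΣq² − (Σq)²)]
Numerator: 7×6054.74 − 246.3×169.6 = 610.7
Denominator: √[(62844.95 − 60663.69)(30853.48 − 28764.16)] = √[2181.26 × 2089.32] = 2134.7951
r = 610.7 / 2134.7951 ≈ 0.286

0.286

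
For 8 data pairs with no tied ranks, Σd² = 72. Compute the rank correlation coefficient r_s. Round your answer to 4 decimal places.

0.1429

ρ = 1 − 6Σd² / [n(n²−1)] = 1 − 6×72 / (8×63)
  = 1 − 432/504 = 1 − 0.85714 ≈ 0.1429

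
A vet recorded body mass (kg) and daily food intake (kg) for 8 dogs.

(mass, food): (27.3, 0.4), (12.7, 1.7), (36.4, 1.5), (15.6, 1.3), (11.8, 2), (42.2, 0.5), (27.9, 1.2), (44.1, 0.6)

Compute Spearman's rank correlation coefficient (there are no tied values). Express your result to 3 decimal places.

-0.643

Rank mass: 4, 2, 6, 3, 1, 7, 5, 8
Rank food: 1, 7, 6, 5, 8, 2, 4, 3
d = rank(mass) − rank(food): 3, -5, 0, -2, -7, 5, 1, 5; Σd² = 138
ρ = 1 − 6Σd² / [n(n²−1)] = 1 − 6×138 / (8×63) = 1 − 828/504 ≈ -0.643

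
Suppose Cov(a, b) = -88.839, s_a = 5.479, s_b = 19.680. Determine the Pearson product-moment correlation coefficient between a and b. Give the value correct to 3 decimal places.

-0.824

r = Cov(a,b) / (s_a · s_b) = -88.839 / (5.479 × 19.680)
  = -88.839 / 107.8267 ≈ -0.824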